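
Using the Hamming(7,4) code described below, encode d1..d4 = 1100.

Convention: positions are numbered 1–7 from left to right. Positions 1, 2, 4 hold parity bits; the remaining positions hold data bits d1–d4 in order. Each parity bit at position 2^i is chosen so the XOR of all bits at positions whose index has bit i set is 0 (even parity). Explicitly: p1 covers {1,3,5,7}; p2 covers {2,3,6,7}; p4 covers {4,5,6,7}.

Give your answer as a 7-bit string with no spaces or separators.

0111100

Place data at non-parity positions: p1 p2 1 p4 1 0 0
p1 (pos 1,3,5,7): XOR of data positions = 1⊕1⊕0 = 0
p2 (pos 2,3,6,7): XOR of data positions = 1⊕0⊕0 = 1
p4 (pos 4,5,6,7): XOR of data positions = 1⊕0⊕0 = 1
Codeword: 0111100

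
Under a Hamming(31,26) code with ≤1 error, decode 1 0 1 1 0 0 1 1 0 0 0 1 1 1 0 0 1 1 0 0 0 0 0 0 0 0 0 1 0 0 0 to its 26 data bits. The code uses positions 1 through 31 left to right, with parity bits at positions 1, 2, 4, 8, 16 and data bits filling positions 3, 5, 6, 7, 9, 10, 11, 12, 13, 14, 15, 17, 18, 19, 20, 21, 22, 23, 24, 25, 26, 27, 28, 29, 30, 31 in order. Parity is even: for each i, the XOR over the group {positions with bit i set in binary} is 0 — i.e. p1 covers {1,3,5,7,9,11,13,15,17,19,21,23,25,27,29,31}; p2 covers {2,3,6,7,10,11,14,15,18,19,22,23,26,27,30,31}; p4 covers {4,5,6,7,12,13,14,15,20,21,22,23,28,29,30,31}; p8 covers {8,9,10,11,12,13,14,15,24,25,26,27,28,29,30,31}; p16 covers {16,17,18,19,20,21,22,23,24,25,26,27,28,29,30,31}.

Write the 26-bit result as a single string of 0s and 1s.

10010001110110000001001000

s1 (pos 1,3,5,7,9,11,13,15,17,19,21,23,25,27,29,31): 1⊕1⊕0⊕1⊕0⊕0⊕1⊕0⊕1⊕0⊕0⊕0⊕0⊕0⊕0⊕0 = 1
s2 (pos 2,3,6,7,10,11,14,15,18,19,22,23,26,27,30,31): 0⊕1⊕0⊕1⊕0⊕0⊕1⊕0⊕1⊕0⊕0⊕0⊕0⊕0⊕0⊕0 = 0
s4 (pos 4,5,6,7,12,13,14,15,20,21,22,23,28,29,30,31): 1⊕0⊕0⊕1⊕1⊕1⊕1⊕0⊕0⊕0⊕0⊕0⊕1⊕0⊕0⊕0 = 0
s8 (pos 8,9,10,11,12,13,14,15,24,25,26,27,28,29,30,31): 1⊕0⊕0⊕0⊕1⊕1⊕1⊕0⊕0⊕0⊕0⊕0⊕1⊕0⊕0⊕0 = 1
s16 (pos 16,17,18,19,20,21,22,23,24,25,26,27,28,29,30,31): 0⊕1⊕1⊕0⊕0⊕0⊕0⊕0⊕0⊕0⊕0⊕0⊕1⊕0⊕0⊕0 = 1
Syndrome s16…s1 = 11001 → error at position 25.
Flip position 25: 1011001100011100110000000001000 → 1011001100011100110000001001000
Read data bits from positions 3,5,6,7,9,10,11,12,13,14,15,17,18,19,20,21,22,23,24,25,26,27,28,29,30,31: 10010001110110000001001000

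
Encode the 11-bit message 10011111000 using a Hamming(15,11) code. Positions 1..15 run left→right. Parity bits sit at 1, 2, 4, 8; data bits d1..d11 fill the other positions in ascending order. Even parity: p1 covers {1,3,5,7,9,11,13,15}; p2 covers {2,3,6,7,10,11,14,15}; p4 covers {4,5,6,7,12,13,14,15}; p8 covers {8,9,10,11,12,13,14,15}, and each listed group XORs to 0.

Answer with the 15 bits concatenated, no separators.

Place data at non-parity positions: p1 p2 1 p4 0 0 1 p8 1 1 1 1 0 0 0
p1 (pos 1,3,5,7,9,11,13,15): XOR of data positions = 1⊕0⊕1⊕1⊕1⊕0⊕0 = 0
p2 (pos 2,3,6,7,10,11,14,15): XOR of data positions = 1⊕0⊕1⊕1⊕1⊕0⊕0 = 0
p4 (pos 4,5,6,7,12,13,14,15): XOR of data positions = 0⊕0⊕1⊕1⊕0⊕0⊕0 = 0
p8 (pos 8,9,10,11,12,13,14,15): XOR of data positions = 1⊕1⊕1⊕1⊕0⊕0⊕0 = 0
Codeword: 001000101111000

001000101111000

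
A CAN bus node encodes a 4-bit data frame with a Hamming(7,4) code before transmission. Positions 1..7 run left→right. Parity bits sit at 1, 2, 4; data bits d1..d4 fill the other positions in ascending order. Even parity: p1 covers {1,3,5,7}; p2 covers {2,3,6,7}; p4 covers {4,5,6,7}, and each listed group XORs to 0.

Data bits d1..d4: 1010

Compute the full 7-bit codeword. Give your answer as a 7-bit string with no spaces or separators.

Place data at non-parity positions: p1 p2 1 p4 0 1 0
p1 (pos 1,3,5,7): XOR of data positions = 1⊕0⊕0 = 1
p2 (pos 2,3,6,7): XOR of data positions = 1⊕1⊕0 = 0
p4 (pos 4,5,6,7): XOR of data positions = 0⊕1⊕0 = 1
Codeword: 1011010

1011010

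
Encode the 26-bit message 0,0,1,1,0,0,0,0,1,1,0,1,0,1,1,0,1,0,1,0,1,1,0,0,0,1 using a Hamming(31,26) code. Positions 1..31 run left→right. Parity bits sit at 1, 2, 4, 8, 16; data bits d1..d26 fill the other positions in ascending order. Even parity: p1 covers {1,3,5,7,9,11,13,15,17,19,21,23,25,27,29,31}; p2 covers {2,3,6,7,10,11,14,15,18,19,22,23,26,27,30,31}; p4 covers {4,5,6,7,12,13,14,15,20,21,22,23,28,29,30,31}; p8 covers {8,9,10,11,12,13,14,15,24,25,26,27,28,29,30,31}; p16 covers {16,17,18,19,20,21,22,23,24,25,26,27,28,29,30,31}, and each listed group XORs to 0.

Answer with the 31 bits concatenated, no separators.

Place data at non-parity positions: p1 p2 0 p4 0 1 1 p8 0 0 0 0 1 1 0 p16 1 0 1 1 0 1 0 1 0 1 1 0 0 0 1
p1 (pos 1,3,5,7,9,11,13,15,17,19,21,23,25,27,29,31): XOR of data positions = 0⊕0⊕1⊕0⊕0⊕1⊕0⊕1⊕1⊕0⊕0⊕0⊕1⊕0⊕1 = 0
p2 (pos 2,3,6,7,10,11,14,15,18,19,22,23,26,27,30,31): XOR of data positions = 0⊕1⊕1⊕0⊕0⊕1⊕0⊕0⊕1⊕1⊕0⊕1⊕1⊕0⊕1 = 0
p4 (pos 4,5,6,7,12,13,14,15,20,21,22,23,28,29,30,31): XOR of data positions = 0⊕1⊕1⊕0⊕1⊕1⊕0⊕1⊕0⊕1⊕0⊕0⊕0⊕0⊕1 = 1
p8 (pos 8,9,10,11,12,13,14,15,24,25,26,27,28,29,30,31): XOR of data positions = 0⊕0⊕0⊕0⊕1⊕1⊕0⊕1⊕0⊕1⊕1⊕0⊕0⊕0⊕1 = 0
p16 (pos 16,17,18,19,20,21,22,23,24,25,26,27,28,29,30,31): XOR of data positions = 1⊕0⊕1⊕1⊕0⊕1⊕0⊕1⊕0⊕1⊕1⊕0⊕0⊕0⊕1 = 0
Codeword: 0001011000001100101101010110001

0001011000001100101101010110001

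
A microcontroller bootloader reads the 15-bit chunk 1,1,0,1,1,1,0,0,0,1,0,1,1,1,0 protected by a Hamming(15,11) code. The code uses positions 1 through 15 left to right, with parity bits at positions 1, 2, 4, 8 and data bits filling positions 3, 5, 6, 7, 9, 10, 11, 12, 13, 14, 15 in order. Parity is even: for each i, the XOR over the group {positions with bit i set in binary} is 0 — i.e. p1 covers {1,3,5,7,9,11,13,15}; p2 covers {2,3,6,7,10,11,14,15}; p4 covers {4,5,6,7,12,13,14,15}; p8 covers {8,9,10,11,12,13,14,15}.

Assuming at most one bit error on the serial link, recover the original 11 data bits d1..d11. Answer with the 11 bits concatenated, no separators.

01100101110

s1 (pos 1,3,5,7,9,11,13,15): 1⊕0⊕1⊕0⊕0⊕0⊕1⊕0 = 1
s2 (pos 2,3,6,7,10,11,14,15): 1⊕0⊕1⊕0⊕1⊕0⊕1⊕0 = 0
s4 (pos 4,5,6,7,12,13,14,15): 1⊕1⊕1⊕0⊕1⊕1⊕1⊕0 = 0
s8 (pos 8,9,10,11,12,13,14,15): 0⊕0⊕1⊕0⊕1⊕1⊕1⊕0 = 0
Syndrome s8…s1 = 0001 → error at position 1.
Flip position 1: 110111000101110 → 010111000101110
Read data bits from positions 3,5,6,7,9,10,11,12,13,14,15: 01100101110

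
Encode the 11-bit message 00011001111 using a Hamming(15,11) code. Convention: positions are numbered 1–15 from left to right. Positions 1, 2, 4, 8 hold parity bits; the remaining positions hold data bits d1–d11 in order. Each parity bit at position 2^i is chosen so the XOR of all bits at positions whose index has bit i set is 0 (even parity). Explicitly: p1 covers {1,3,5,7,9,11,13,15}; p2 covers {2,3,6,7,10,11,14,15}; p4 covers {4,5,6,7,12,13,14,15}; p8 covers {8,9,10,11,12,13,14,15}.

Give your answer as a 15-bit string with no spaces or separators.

010100111001111

Place data at non-parity positions: p1 p2 0 p4 0 0 1 p8 1 0 0 1 1 1 1
p1 (pos 1,3,5,7,9,11,13,15): XOR of data positions = 0⊕0⊕1⊕1⊕0⊕1⊕1 = 0
p2 (pos 2,3,6,7,10,11,14,15): XOR of data positions = 0⊕0⊕1⊕0⊕0⊕1⊕1 = 1
p4 (pos 4,5,6,7,12,13,14,15): XOR of data positions = 0⊕0⊕1⊕1⊕1⊕1⊕1 = 1
p8 (pos 8,9,10,11,12,13,14,15): XOR of data positions = 1⊕0⊕0⊕1⊕1⊕1⊕1 = 1
Codeword: 010100111001111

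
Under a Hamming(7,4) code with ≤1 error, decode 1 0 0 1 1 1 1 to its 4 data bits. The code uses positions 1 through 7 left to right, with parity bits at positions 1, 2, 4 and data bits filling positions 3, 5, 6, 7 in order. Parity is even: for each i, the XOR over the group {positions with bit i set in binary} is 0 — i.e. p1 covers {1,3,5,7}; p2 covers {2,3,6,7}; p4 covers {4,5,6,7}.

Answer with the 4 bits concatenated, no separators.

s1 (pos 1,3,5,7): 1⊕0⊕1⊕1 = 1
s2 (pos 2,3,6,7): 0⊕0⊕1⊕1 = 0
s4 (pos 4,5,6,7): 1⊕1⊕1⊕1 = 0
Syndrome s4…s1 = 001 → error at position 1.
Flip position 1: 1001111 → 0001111
Read data bits from positions 3,5,6,7: 0111

0111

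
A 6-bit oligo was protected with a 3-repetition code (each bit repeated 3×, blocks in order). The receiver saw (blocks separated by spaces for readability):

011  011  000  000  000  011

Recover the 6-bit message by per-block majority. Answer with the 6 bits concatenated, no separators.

110001

Block 1 (011): 2 ones → 1
Block 2 (011): 2 ones → 1
Block 3 (000): 0 ones → 0
Block 4 (000): 0 ones → 0
Block 5 (000): 0 ones → 0
Block 6 (011): 2 ones → 1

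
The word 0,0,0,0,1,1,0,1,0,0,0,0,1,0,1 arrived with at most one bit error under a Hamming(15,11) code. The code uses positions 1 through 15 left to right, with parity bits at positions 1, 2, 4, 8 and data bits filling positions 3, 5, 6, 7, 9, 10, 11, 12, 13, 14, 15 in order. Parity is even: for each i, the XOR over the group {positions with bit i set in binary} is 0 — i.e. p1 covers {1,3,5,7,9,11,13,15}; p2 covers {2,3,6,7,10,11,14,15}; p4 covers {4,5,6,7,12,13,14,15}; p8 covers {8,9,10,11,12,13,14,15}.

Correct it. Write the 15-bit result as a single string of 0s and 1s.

000011011000101

s1 (pos 1,3,5,7,9,11,13,15): 0⊕0⊕1⊕0⊕0⊕0⊕1⊕1 = 1
s2 (pos 2,3,6,7,10,11,14,15): 0⊕0⊕1⊕0⊕0⊕0⊕0⊕1 = 0
s4 (pos 4,5,6,7,12,13,14,15): 0⊕1⊕1⊕0⊕0⊕1⊕0⊕1 = 0
s8 (pos 8,9,10,11,12,13,14,15): 1⊕0⊕0⊕0⊕0⊕1⊕0⊕1 = 1
Syndrome s8…s1 = 1001 → error at position 9.
Flip position 9: 000011010000101 → 000011011000101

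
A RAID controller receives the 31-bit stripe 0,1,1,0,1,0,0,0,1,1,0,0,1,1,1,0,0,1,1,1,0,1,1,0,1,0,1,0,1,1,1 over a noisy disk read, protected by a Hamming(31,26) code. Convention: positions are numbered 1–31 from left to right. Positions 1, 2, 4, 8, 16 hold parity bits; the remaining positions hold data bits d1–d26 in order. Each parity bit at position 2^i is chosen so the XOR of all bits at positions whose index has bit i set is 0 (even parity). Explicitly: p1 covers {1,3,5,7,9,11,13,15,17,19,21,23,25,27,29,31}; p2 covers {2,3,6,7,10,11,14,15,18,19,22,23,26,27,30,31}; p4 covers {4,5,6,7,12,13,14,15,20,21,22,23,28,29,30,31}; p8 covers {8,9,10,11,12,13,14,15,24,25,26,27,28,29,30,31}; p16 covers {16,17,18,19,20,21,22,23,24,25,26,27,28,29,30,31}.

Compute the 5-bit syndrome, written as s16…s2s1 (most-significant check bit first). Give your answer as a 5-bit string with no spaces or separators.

00001

s1 (pos 1,3,5,7,9,11,13,15,17,19,21,23,25,27,29,31): 0⊕1⊕1⊕0⊕1⊕0⊕1⊕1⊕0⊕1⊕0⊕1⊕1⊕1⊕1⊕1 = 1
s2 (pos 2,3,6,7,10,11,14,15,18,19,22,23,26,27,30,31): 1⊕1⊕0⊕0⊕1⊕0⊕1⊕1⊕1⊕1⊕1⊕1⊕0⊕1⊕1⊕1 = 0
s4 (pos 4,5,6,7,12,13,14,15,20,21,22,23,28,29,30,31): 0⊕1⊕0⊕0⊕0⊕1⊕1⊕1⊕1⊕0⊕1⊕1⊕0⊕1⊕1⊕1 = 0
s8 (pos 8,9,10,11,12,13,14,15,24,25,26,27,28,29,30,31): 0⊕1⊕1⊕0⊕0⊕1⊕1⊕1⊕0⊕1⊕0⊕1⊕0⊕1⊕1⊕1 = 0
s16 (pos 16,17,18,19,20,21,22,23,24,25,26,27,28,29,30,31): 0⊕0⊕1⊕1⊕1⊕0⊕1⊕1⊕0⊕1⊕0⊕1⊕0⊕1⊕1⊕1 = 0
Syndrome s16…s1 = 00001 → error at position 1.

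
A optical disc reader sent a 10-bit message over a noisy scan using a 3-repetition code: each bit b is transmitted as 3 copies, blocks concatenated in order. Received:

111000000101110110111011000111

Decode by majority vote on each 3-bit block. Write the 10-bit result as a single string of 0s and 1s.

Block 1 (111): 3 ones → 1
Block 2 (000): 0 ones → 0
Block 3 (000): 0 ones → 0
Block 4 (101): 2 ones → 1
Block 5 (110): 2 ones → 1
Block 6 (110): 2 ones → 1
Block 7 (111): 3 ones → 1
Block 8 (011): 2 ones → 1
Block 9 (000): 0 ones → 0
Block 10 (111): 3 ones → 1

1001111101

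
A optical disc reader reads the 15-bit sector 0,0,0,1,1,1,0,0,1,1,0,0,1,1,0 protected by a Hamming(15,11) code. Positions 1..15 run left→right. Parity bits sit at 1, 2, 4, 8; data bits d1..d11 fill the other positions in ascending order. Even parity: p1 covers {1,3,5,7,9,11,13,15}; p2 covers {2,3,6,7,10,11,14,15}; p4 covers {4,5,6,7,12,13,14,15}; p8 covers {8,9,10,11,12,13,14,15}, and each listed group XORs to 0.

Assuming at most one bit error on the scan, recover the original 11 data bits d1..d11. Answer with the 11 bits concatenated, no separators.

s1 (pos 1,3,5,7,9,11,13,15): 0⊕0⊕1⊕0⊕1⊕0⊕1⊕0 = 1
s2 (pos 2,3,6,7,10,11,14,15): 0⊕0⊕1⊕0⊕1⊕0⊕1⊕0 = 1
s4 (pos 4,5,6,7,12,13,14,15): 1⊕1⊕1⊕0⊕0⊕1⊕1⊕0 = 1
s8 (pos 8,9,10,11,12,13,14,15): 0⊕1⊕1⊕0⊕0⊕1⊕1⊕0 = 0
Syndrome s8…s1 = 0111 → error at position 7.
Flip position 7: 000111001100110 → 000111101100110
Read data bits from positions 3,5,6,7,9,10,11,12,13,14,15: 01111100110

01111100110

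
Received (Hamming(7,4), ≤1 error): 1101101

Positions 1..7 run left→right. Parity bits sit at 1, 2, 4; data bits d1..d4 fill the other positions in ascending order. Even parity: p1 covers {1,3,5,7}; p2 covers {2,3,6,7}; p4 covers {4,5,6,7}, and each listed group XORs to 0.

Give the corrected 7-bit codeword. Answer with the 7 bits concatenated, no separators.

s1 (pos 1,3,5,7): 1⊕0⊕1⊕1 = 1
s2 (pos 2,3,6,7): 1⊕0⊕0⊕1 = 0
s4 (pos 4,5,6,7): 1⊕1⊕0⊕1 = 1
Syndrome s4…s1 = 101 → error at position 5.
Flip position 5: 1101101 → 1101001

1101001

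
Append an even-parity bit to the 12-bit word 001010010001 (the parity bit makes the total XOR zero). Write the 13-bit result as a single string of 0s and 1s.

0010100100010

XOR of the 12 data bits: 0⊕0⊕1⊕0⊕1⊕0⊕0⊕1⊕0⊕0⊕0⊕1 = 0
Parity bit = 0 (so all 13 bits XOR to 0).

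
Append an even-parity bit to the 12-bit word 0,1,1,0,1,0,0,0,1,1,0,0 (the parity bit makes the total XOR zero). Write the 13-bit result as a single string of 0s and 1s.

XOR of the 12 data bits: 0⊕1⊕1⊕0⊕1⊕0⊕0⊕0⊕1⊕1⊕0⊕0 = 1
Parity bit = 1 (so all 13 bits XOR to 0).

0110100011001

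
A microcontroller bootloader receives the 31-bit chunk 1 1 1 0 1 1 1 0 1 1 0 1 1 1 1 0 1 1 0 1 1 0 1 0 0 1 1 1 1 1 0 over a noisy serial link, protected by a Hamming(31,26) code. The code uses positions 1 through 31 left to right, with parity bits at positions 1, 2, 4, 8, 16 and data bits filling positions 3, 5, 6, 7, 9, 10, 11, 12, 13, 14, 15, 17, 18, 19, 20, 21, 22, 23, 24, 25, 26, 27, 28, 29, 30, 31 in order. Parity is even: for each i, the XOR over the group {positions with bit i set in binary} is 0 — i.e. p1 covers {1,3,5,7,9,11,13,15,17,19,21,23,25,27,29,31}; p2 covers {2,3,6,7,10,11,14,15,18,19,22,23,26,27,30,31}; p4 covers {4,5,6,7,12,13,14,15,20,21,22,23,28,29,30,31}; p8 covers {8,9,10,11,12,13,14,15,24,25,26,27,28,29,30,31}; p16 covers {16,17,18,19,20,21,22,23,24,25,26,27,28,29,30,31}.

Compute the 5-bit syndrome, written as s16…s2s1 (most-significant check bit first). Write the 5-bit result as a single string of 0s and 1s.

01100

s1 (pos 1,3,5,7,9,11,13,15,17,19,21,23,25,27,29,31): 1⊕1⊕1⊕1⊕1⊕0⊕1⊕1⊕1⊕0⊕1⊕1⊕0⊕1⊕1⊕0 = 0
s2 (pos 2,3,6,7,10,11,14,15,18,19,22,23,26,27,30,31): 1⊕1⊕1⊕1⊕1⊕0⊕1⊕1⊕1⊕0⊕0⊕1⊕1⊕1⊕1⊕0 = 0
s4 (pos 4,5,6,7,12,13,14,15,20,21,22,23,28,29,30,31): 0⊕1⊕1⊕1⊕1⊕1⊕1⊕1⊕1⊕1⊕0⊕1⊕1⊕1⊕1⊕0 = 1
s8 (pos 8,9,10,11,12,13,14,15,24,25,26,27,28,29,30,31): 0⊕1⊕1⊕0⊕1⊕1⊕1⊕1⊕0⊕0⊕1⊕1⊕1⊕1⊕1⊕0 = 1
s16 (pos 16,17,18,19,20,21,22,23,24,25,26,27,28,29,30,31): 0⊕1⊕1⊕0⊕1⊕1⊕0⊕1⊕0⊕0⊕1⊕1⊕1⊕1⊕1⊕0 = 0
Syndrome s16…s1 = 01100 → error at position 12.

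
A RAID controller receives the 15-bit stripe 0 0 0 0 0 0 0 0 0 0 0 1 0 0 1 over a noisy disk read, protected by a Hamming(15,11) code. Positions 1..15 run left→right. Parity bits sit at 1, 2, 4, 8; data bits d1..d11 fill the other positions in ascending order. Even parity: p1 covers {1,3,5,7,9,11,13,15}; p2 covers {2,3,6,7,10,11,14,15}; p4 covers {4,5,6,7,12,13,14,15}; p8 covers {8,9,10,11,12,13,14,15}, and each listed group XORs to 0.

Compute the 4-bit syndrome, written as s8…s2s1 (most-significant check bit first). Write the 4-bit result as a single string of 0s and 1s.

s1 (pos 1,3,5,7,9,11,13,15): 0⊕0⊕0⊕0⊕0⊕0⊕0⊕1 = 1
s2 (pos 2,3,6,7,10,11,14,15): 0⊕0⊕0⊕0⊕0⊕0⊕0⊕1 = 1
s4 (pos 4,5,6,7,12,13,14,15): 0⊕0⊕0⊕0⊕1⊕0⊕0⊕1 = 0
s8 (pos 8,9,10,11,12,13,14,15): 0⊕0⊕0⊕0⊕1⊕0⊕0⊕1 = 0
Syndrome s8…s1 = 0011 → error at position 3.

0011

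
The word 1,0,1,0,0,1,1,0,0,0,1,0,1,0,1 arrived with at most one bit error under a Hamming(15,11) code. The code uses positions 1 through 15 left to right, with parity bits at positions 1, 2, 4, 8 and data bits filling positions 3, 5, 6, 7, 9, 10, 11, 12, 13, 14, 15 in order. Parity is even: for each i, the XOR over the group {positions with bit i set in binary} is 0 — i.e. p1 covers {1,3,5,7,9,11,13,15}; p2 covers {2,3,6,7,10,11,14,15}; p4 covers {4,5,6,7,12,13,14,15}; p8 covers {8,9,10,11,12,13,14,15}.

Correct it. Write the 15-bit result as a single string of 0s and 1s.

s1 (pos 1,3,5,7,9,11,13,15): 1⊕1⊕0⊕1⊕0⊕1⊕1⊕1 = 0
s2 (pos 2,3,6,7,10,11,14,15): 0⊕1⊕1⊕1⊕0⊕1⊕0⊕1 = 1
s4 (pos 4,5,6,7,12,13,14,15): 0⊕0⊕1⊕1⊕0⊕1⊕0⊕1 = 0
s8 (pos 8,9,10,11,12,13,14,15): 0⊕0⊕0⊕1⊕0⊕1⊕0⊕1 = 1
Syndrome s8…s1 = 1010 → error at position 10.
Flip position 10: 101001100010101 → 101001100110101

101001100110101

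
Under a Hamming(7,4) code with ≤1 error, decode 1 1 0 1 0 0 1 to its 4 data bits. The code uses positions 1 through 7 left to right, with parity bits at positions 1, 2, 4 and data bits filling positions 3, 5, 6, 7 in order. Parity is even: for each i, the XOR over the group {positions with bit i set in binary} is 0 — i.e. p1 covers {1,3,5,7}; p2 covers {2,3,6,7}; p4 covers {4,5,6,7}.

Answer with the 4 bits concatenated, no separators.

0001

s1 (pos 1,3,5,7): 1⊕0⊕0⊕1 = 0
s2 (pos 2,3,6,7): 1⊕0⊕0⊕1 = 0
s4 (pos 4,5,6,7): 1⊕0⊕0⊕1 = 0
Syndrome s4…s1 = 000 → no error.
Read data bits from positions 3,5,6,7: 0001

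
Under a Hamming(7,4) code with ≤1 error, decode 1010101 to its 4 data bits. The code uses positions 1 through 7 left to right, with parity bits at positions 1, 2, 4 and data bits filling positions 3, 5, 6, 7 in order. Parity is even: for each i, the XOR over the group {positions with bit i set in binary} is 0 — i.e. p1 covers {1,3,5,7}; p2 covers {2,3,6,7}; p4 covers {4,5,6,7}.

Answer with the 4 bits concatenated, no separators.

s1 (pos 1,3,5,7): 1⊕1⊕1⊕1 = 0
s2 (pos 2,3,6,7): 0⊕1⊕0⊕1 = 0
s4 (pos 4,5,6,7): 0⊕1⊕0⊕1 = 0
Syndrome s4…s1 = 000 → no error.
Read data bits from positions 3,5,6,7: 1101

1101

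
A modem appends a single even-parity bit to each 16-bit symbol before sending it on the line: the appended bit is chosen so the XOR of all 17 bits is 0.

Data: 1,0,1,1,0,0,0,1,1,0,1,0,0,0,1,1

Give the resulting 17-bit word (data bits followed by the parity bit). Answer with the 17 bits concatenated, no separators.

XOR of the 16 data bits: 1⊕0⊕1⊕1⊕0⊕0⊕0⊕1⊕1⊕0⊕1⊕0⊕0⊕0⊕1⊕1 = 0
Parity bit = 0 (so all 17 bits XOR to 0).

10110001101000110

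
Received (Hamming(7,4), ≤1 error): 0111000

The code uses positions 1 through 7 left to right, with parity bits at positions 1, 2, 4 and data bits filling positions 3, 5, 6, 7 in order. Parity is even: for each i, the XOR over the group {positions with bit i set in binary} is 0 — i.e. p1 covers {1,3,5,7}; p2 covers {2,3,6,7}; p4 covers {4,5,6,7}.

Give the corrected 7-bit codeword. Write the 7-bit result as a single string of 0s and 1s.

s1 (pos 1,3,5,7): 0⊕1⊕0⊕0 = 1
s2 (pos 2,3,6,7): 1⊕1⊕0⊕0 = 0
s4 (pos 4,5,6,7): 1⊕0⊕0⊕0 = 1
Syndrome s4…s1 = 101 → error at position 5.
Flip position 5: 0111000 → 0111100

0111100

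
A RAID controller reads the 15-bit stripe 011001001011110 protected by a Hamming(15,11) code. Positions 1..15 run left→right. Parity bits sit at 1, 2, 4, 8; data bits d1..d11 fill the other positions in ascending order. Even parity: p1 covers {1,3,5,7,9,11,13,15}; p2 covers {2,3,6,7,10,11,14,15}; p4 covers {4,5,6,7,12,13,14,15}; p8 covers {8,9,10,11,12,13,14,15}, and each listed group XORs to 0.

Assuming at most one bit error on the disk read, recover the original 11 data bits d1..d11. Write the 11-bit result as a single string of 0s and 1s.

s1 (pos 1,3,5,7,9,11,13,15): 0⊕1⊕0⊕0⊕1⊕1⊕1⊕0 = 0
s2 (pos 2,3,6,7,10,11,14,15): 1⊕1⊕1⊕0⊕0⊕1⊕1⊕0 = 1
s4 (pos 4,5,6,7,12,13,14,15): 0⊕0⊕1⊕0⊕1⊕1⊕1⊕0 = 0
s8 (pos 8,9,10,11,12,13,14,15): 0⊕1⊕0⊕1⊕1⊕1⊕1⊕0 = 1
Syndrome s8…s1 = 1010 → error at position 10.
Flip position 10: 011001001011110 → 011001001111110
Read data bits from positions 3,5,6,7,9,10,11,12,13,14,15: 10101111110

10101111110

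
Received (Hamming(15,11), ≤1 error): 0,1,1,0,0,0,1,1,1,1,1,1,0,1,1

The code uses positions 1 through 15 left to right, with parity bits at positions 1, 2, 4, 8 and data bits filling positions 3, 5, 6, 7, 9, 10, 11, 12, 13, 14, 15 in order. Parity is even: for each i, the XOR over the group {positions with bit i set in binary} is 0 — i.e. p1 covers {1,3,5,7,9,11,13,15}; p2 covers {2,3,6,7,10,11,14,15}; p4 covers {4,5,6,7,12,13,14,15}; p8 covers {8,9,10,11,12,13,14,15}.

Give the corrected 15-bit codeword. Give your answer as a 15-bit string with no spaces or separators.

s1 (pos 1,3,5,7,9,11,13,15): 0⊕1⊕0⊕1⊕1⊕1⊕0⊕1 = 1
s2 (pos 2,3,6,7,10,11,14,15): 1⊕1⊕0⊕1⊕1⊕1⊕1⊕1 = 1
s4 (pos 4,5,6,7,12,13,14,15): 0⊕0⊕0⊕1⊕1⊕0⊕1⊕1 = 0
s8 (pos 8,9,10,11,12,13,14,15): 1⊕1⊕1⊕1⊕1⊕0⊕1⊕1 = 1
Syndrome s8…s1 = 1011 → error at position 11.
Flip position 11: 011000111111011 → 011000111101011

011000111101011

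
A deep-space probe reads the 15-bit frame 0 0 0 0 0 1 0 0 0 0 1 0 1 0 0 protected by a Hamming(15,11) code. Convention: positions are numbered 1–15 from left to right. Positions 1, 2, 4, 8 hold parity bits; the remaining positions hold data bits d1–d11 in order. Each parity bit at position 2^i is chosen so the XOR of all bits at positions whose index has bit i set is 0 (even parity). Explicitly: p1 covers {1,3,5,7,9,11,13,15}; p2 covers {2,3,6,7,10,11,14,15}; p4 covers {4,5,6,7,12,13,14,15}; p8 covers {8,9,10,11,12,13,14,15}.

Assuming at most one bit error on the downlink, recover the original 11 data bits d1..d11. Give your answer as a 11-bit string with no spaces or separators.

s1 (pos 1,3,5,7,9,11,13,15): 0⊕0⊕0⊕0⊕0⊕1⊕1⊕0 = 0
s2 (pos 2,3,6,7,10,11,14,15): 0⊕0⊕1⊕0⊕0⊕1⊕0⊕0 = 0
s4 (pos 4,5,6,7,12,13,14,15): 0⊕0⊕1⊕0⊕0⊕1⊕0⊕0 = 0
s8 (pos 8,9,10,11,12,13,14,15): 0⊕0⊕0⊕1⊕0⊕1⊕0⊕0 = 0
Syndrome s8…s1 = 0000 → no error.
Read data bits from positions 3,5,6,7,9,10,11,12,13,14,15: 00100010100

00100010100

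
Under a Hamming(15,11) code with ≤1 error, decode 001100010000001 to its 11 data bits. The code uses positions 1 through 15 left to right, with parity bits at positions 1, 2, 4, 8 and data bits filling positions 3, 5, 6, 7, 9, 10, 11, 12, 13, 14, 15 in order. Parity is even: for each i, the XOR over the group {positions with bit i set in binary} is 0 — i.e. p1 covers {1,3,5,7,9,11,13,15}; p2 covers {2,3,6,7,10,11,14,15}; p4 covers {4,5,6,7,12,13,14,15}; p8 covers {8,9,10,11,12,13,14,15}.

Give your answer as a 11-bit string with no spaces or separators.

10000000001

s1 (pos 1,3,5,7,9,11,13,15): 0⊕1⊕0⊕0⊕0⊕0⊕0⊕1 = 0
s2 (pos 2,3,6,7,10,11,14,15): 0⊕1⊕0⊕0⊕0⊕0⊕0⊕1 = 0
s4 (pos 4,5,6,7,12,13,14,15): 1⊕0⊕0⊕0⊕0⊕0⊕0⊕1 = 0
s8 (pos 8,9,10,11,12,13,14,15): 1⊕0⊕0⊕0⊕0⊕0⊕0⊕1 = 0
Syndrome s8…s1 = 0000 → no error.
Read data bits from positions 3,5,6,7,9,10,11,12,13,14,15: 10000000001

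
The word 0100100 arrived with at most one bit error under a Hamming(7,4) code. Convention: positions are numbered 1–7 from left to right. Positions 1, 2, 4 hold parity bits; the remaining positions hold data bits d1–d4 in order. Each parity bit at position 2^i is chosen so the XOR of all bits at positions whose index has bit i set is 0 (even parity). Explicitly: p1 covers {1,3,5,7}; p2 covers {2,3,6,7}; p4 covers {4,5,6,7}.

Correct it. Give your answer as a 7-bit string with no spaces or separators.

s1 (pos 1,3,5,7): 0⊕0⊕1⊕0 = 1
s2 (pos 2,3,6,7): 1⊕0⊕0⊕0 = 1
s4 (pos 4,5,6,7): 0⊕1⊕0⊕0 = 1
Syndrome s4…s1 = 111 → error at position 7.
Flip position 7: 0100100 → 0100101

0100101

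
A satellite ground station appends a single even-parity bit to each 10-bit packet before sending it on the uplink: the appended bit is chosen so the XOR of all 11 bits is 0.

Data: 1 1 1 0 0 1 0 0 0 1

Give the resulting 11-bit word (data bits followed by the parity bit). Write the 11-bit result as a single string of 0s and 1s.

11100100011

XOR of the 10 data bits: 1⊕1⊕1⊕0⊕0⊕1⊕0⊕0⊕0⊕1 = 1
Parity bit = 1 (so all 11 bits XOR to 0).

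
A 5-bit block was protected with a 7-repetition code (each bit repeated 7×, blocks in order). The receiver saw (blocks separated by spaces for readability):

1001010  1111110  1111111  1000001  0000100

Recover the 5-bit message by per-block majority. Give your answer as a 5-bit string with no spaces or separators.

01100

Block 1 (1001010): 3 ones → 0
Block 2 (1111110): 6 ones → 1
Block 3 (1111111): 7 ones → 1
Block 4 (1000001): 2 ones → 0
Block 5 (0000100): 1 one → 0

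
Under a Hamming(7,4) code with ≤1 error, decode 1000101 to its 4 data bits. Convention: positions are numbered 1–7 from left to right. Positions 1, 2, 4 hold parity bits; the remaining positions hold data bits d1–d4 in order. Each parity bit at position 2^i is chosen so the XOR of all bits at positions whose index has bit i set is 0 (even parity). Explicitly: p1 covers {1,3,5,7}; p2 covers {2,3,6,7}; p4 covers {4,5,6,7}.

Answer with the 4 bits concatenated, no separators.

s1 (pos 1,3,5,7): 1⊕0⊕1⊕1 = 1
s2 (pos 2,3,6,7): 0⊕0⊕0⊕1 = 1
s4 (pos 4,5,6,7): 0⊕1⊕0⊕1 = 0
Syndrome s4…s1 = 011 → error at position 3.
Flip position 3: 1000101 → 1010101
Read data bits from positions 3,5,6,7: 1101

1101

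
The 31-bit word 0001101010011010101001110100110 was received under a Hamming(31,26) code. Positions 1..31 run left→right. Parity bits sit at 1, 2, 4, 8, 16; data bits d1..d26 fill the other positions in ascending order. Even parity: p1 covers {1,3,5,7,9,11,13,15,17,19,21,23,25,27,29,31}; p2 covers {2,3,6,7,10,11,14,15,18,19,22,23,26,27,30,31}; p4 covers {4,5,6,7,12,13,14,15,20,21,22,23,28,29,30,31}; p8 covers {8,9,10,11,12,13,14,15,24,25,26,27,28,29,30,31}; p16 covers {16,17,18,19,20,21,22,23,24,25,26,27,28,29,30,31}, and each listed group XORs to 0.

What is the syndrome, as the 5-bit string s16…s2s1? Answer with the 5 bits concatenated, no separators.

00011

s1 (pos 1,3,5,7,9,11,13,15,17,19,21,23,25,27,29,31): 0⊕0⊕1⊕1⊕1⊕0⊕1⊕1⊕1⊕1⊕0⊕1⊕0⊕0⊕1⊕0 = 1
s2 (pos 2,3,6,7,10,11,14,15,18,19,22,23,26,27,30,31): 0⊕0⊕0⊕1⊕0⊕0⊕0⊕1⊕0⊕1⊕1⊕1⊕1⊕0⊕1⊕0 = 1
s4 (pos 4,5,6,7,12,13,14,15,20,21,22,23,28,29,30,31): 1⊕1⊕0⊕1⊕1⊕1⊕0⊕1⊕0⊕0⊕1⊕1⊕0⊕1⊕1⊕0 = 0
s8 (pos 8,9,10,11,12,13,14,15,24,25,26,27,28,29,30,31): 0⊕1⊕0⊕0⊕1⊕1⊕0⊕1⊕1⊕0⊕1⊕0⊕0⊕1⊕1⊕0 = 0
s16 (pos 16,17,18,19,20,21,22,23,24,25,26,27,28,29,30,31): 0⊕1⊕0⊕1⊕0⊕0⊕1⊕1⊕1⊕0⊕1⊕0⊕0⊕1⊕1⊕0 = 0
Syndrome s16…s1 = 00011 → error at position 3.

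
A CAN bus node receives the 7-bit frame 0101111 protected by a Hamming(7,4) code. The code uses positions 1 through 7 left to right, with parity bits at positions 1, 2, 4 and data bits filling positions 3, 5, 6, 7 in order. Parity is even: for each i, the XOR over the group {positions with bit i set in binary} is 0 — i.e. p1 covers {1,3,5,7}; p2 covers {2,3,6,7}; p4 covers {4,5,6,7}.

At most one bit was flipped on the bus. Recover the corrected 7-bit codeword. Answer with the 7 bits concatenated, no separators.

s1 (pos 1,3,5,7): 0⊕0⊕1⊕1 = 0
s2 (pos 2,3,6,7): 1⊕0⊕1⊕1 = 1
s4 (pos 4,5,6,7): 1⊕1⊕1⊕1 = 0
Syndrome s4…s1 = 010 → error at position 2.
Flip position 2: 0101111 → 0001111

0001111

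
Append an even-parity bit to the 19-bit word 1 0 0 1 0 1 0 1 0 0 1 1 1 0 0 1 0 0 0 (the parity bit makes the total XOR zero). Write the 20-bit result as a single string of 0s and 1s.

XOR of the 19 data bits: 1⊕0⊕0⊕1⊕0⊕1⊕0⊕1⊕0⊕0⊕1⊕1⊕1⊕0⊕0⊕1⊕0⊕0⊕0 = 0
Parity bit = 0 (so all 20 bits XOR to 0).

10010101001110010000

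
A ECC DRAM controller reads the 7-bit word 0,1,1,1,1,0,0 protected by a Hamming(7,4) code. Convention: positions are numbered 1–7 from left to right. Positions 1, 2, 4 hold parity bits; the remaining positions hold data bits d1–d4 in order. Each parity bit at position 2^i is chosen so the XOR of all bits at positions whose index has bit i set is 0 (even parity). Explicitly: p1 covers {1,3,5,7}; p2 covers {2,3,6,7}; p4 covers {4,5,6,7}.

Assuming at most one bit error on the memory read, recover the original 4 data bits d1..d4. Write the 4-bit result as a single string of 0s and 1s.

1100

s1 (pos 1,3,5,7): 0⊕1⊕1⊕0 = 0
s2 (pos 2,3,6,7): 1⊕1⊕0⊕0 = 0
s4 (pos 4,5,6,7): 1⊕1⊕0⊕0 = 0
Syndrome s4…s1 = 000 → no error.
Read data bits from positions 3,5,6,7: 1100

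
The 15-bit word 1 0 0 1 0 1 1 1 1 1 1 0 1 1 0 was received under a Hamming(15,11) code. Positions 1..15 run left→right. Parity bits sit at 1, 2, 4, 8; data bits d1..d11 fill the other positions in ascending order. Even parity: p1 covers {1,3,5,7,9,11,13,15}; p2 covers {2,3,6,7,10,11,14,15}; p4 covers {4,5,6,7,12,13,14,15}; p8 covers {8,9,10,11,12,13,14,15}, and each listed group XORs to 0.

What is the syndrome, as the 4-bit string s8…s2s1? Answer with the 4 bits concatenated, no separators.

0111

s1 (pos 1,3,5,7,9,11,13,15): 1⊕0⊕0⊕1⊕1⊕1⊕1⊕0 = 1
s2 (pos 2,3,6,7,10,11,14,15): 0⊕0⊕1⊕1⊕1⊕1⊕1⊕0 = 1
s4 (pos 4,5,6,7,12,13,14,15): 1⊕0⊕1⊕1⊕0⊕1⊕1⊕0 = 1
s8 (pos 8,9,10,11,12,13,14,15): 1⊕1⊕1⊕1⊕0⊕1⊕1⊕0 = 0
Syndrome s8…s1 = 0111 → error at position 7.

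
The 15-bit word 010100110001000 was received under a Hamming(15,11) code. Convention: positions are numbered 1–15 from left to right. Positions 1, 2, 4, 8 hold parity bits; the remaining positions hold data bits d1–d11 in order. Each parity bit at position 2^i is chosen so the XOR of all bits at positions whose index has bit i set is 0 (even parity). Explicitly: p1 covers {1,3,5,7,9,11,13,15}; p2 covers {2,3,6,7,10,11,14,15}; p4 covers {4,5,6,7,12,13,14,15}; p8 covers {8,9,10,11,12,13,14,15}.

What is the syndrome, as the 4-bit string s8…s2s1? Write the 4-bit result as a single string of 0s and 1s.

0101

s1 (pos 1,3,5,7,9,11,13,15): 0⊕0⊕0⊕1⊕0⊕0⊕0⊕0 = 1
s2 (pos 2,3,6,7,10,11,14,15): 1⊕0⊕0⊕1⊕0⊕0⊕0⊕0 = 0
s4 (pos 4,5,6,7,12,13,14,15): 1⊕0⊕0⊕1⊕1⊕0⊕0⊕0 = 1
s8 (pos 8,9,10,11,12,13,14,15): 1⊕0⊕0⊕0⊕1⊕0⊕0⊕0 = 0
Syndrome s8…s1 = 0101 → error at position 5.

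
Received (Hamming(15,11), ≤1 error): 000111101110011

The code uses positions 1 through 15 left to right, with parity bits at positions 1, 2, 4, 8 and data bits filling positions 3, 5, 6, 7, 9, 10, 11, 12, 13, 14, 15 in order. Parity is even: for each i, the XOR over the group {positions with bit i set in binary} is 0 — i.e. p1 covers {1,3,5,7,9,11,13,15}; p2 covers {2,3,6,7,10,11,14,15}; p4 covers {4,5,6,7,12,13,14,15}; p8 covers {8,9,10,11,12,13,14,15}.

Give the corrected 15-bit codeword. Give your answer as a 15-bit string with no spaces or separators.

000111100110011

s1 (pos 1,3,5,7,9,11,13,15): 0⊕0⊕1⊕1⊕1⊕1⊕0⊕1 = 1
s2 (pos 2,3,6,7,10,11,14,15): 0⊕0⊕1⊕1⊕1⊕1⊕1⊕1 = 0
s4 (pos 4,5,6,7,12,13,14,15): 1⊕1⊕1⊕1⊕0⊕0⊕1⊕1 = 0
s8 (pos 8,9,10,11,12,13,14,15): 0⊕1⊕1⊕1⊕0⊕0⊕1⊕1 = 1
Syndrome s8…s1 = 1001 → error at position 9.
Flip position 9: 000111101110011 → 000111100110011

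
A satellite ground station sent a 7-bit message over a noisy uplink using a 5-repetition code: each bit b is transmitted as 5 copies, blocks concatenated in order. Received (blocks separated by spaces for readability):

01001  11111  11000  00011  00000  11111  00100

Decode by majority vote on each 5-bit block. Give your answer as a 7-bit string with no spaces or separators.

0100010

Block 1 (01001): 2 ones → 0
Block 2 (11111): 5 ones → 1
Block 3 (11000): 2 ones → 0
Block 4 (00011): 2 ones → 0
Block 5 (00000): 0 ones → 0
Block 6 (11111): 5 ones → 1
Block 7 (00100): 1 one → 0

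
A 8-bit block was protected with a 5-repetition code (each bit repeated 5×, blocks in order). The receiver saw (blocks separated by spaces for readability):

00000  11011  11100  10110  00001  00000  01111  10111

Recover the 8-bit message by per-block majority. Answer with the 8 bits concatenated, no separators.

01110011

Block 1 (00000): 0 ones → 0
Block 2 (11011): 4 ones → 1
Block 3 (11100): 3 ones → 1
Block 4 (10110): 3 ones → 1
Block 5 (00001): 1 one → 0
Block 6 (00000): 0 ones → 0
Block 7 (01111): 4 ones → 1
Block 8 (10111): 4 ones → 1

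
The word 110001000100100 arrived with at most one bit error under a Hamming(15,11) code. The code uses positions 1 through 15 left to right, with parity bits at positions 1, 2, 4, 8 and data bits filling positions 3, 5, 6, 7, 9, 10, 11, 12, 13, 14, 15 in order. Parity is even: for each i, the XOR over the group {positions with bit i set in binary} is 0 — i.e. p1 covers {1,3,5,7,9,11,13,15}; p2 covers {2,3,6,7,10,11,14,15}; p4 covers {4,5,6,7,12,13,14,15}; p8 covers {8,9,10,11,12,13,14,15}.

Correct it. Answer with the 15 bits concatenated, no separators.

s1 (pos 1,3,5,7,9,11,13,15): 1⊕0⊕0⊕0⊕0⊕0⊕1⊕0 = 0
s2 (pos 2,3,6,7,10,11,14,15): 1⊕0⊕1⊕0⊕1⊕0⊕0⊕0 = 1
s4 (pos 4,5,6,7,12,13,14,15): 0⊕0⊕1⊕0⊕0⊕1⊕0⊕0 = 0
s8 (pos 8,9,10,11,12,13,14,15): 0⊕0⊕1⊕0⊕0⊕1⊕0⊕0 = 0
Syndrome s8…s1 = 0010 → error at position 2.
Flip position 2: 110001000100100 → 100001000100100

100001000100100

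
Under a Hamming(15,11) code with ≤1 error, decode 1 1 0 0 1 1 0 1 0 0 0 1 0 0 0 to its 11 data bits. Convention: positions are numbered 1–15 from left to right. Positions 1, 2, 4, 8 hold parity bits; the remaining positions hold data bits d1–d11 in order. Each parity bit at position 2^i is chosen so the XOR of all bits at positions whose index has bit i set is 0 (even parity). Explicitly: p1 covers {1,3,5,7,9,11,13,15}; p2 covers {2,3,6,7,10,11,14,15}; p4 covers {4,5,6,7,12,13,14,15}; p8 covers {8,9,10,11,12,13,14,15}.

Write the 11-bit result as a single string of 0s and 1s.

s1 (pos 1,3,5,7,9,11,13,15): 1⊕0⊕1⊕0⊕0⊕0⊕0⊕0 = 0
s2 (pos 2,3,6,7,10,11,14,15): 1⊕0⊕1⊕0⊕0⊕0⊕0⊕0 = 0
s4 (pos 4,5,6,7,12,13,14,15): 0⊕1⊕1⊕0⊕1⊕0⊕0⊕0 = 1
s8 (pos 8,9,10,11,12,13,14,15): 1⊕0⊕0⊕0⊕1⊕0⊕0⊕0 = 0
Syndrome s8…s1 = 0100 → error at position 4.
Flip position 4: 110011010001000 → 110111010001000
Read data bits from positions 3,5,6,7,9,10,11,12,13,14,15: 01100001000

01100001000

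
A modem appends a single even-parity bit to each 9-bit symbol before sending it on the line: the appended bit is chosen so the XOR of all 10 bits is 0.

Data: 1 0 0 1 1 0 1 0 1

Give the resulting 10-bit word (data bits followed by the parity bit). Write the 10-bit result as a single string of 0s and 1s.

XOR of the 9 data bits: 1⊕0⊕0⊕1⊕1⊕0⊕1⊕0⊕1 = 1
Parity bit = 1 (so all 10 bits XOR to 0).

1001101011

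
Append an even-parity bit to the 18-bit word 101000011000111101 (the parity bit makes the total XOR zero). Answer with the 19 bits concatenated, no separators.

1010000110001111011

XOR of the 18 data bits: 1⊕0⊕1⊕0⊕0⊕0⊕0⊕1⊕1⊕0⊕0⊕0⊕1⊕1⊕1⊕1⊕0⊕1 = 1
Parity bit = 1 (so all 19 bits XOR to 0).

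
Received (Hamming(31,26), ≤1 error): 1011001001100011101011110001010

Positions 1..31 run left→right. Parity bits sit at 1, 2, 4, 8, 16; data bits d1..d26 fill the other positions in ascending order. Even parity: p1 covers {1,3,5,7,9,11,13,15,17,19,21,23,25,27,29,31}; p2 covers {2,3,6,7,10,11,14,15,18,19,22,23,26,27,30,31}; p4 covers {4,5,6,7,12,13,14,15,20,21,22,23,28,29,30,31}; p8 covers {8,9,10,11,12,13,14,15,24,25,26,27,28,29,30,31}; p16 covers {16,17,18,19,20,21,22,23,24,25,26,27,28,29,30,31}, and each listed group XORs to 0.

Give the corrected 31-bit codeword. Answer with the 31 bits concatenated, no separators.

1011001001100011100011110001010

s1 (pos 1,3,5,7,9,11,13,15,17,19,21,23,25,27,29,31): 1⊕1⊕0⊕1⊕0⊕1⊕0⊕1⊕1⊕1⊕1⊕1⊕0⊕0⊕0⊕0 = 1
s2 (pos 2,3,6,7,10,11,14,15,18,19,22,23,26,27,30,31): 0⊕1⊕0⊕1⊕1⊕1⊕0⊕1⊕0⊕1⊕1⊕1⊕0⊕0⊕1⊕0 = 1
s4 (pos 4,5,6,7,12,13,14,15,20,21,22,23,28,29,30,31): 1⊕0⊕0⊕1⊕0⊕0⊕0⊕1⊕0⊕1⊕1⊕1⊕1⊕0⊕1⊕0 = 0
s8 (pos 8,9,10,11,12,13,14,15,24,25,26,27,28,29,30,31): 0⊕0⊕1⊕1⊕0⊕0⊕0⊕1⊕1⊕0⊕0⊕0⊕1⊕0⊕1⊕0 = 0
s16 (pos 16,17,18,19,20,21,22,23,24,25,26,27,28,29,30,31): 1⊕1⊕0⊕1⊕0⊕1⊕1⊕1⊕1⊕0⊕0⊕0⊕1⊕0⊕1⊕0 = 1
Syndrome s16…s1 = 10011 → error at position 19.
Flip position 19: 1011001001100011101011110001010 → 1011001001100011100011110001010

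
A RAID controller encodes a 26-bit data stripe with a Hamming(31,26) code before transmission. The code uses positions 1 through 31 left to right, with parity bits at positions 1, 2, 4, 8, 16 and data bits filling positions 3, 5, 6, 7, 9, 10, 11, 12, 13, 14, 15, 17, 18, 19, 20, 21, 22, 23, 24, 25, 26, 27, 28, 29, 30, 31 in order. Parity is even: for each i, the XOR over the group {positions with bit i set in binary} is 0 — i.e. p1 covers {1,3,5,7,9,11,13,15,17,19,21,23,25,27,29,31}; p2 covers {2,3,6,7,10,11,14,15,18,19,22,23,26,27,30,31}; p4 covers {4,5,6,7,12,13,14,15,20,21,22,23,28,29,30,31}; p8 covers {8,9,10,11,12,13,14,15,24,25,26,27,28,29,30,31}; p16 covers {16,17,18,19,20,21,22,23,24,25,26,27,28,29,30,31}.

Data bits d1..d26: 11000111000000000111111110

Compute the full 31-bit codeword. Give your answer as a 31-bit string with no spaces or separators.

Place data at non-parity positions: p1 p2 1 p4 1 0 0 p8 0 1 1 1 0 0 0 p16 0 0 0 0 0 0 1 1 1 1 1 1 1 1 0
p1 (pos 1,3,5,7,9,11,13,15,17,19,21,23,25,27,29,31): XOR of data positions = 1⊕1⊕0⊕0⊕1⊕0⊕0⊕0⊕0⊕0⊕1⊕1⊕1⊕1⊕0 = 1
p2 (pos 2,3,6,7,10,11,14,15,18,19,22,23,26,27,30,31): XOR of data positions = 1⊕0⊕0⊕1⊕1⊕0⊕0⊕0⊕0⊕0⊕1⊕1⊕1⊕1⊕0 = 1
p4 (pos 4,5,6,7,12,13,14,15,20,21,22,23,28,29,30,31): XOR of data positions = 1⊕0⊕0⊕1⊕0⊕0⊕0⊕0⊕0⊕0⊕1⊕1⊕1⊕1⊕0 = 0
p8 (pos 8,9,10,11,12,13,14,15,24,25,26,27,28,29,30,31): XOR of data positions = 0⊕1⊕1⊕1⊕0⊕0⊕0⊕1⊕1⊕1⊕1⊕1⊕1⊕1⊕0 = 0
p16 (pos 16,17,18,19,20,21,22,23,24,25,26,27,28,29,30,31): XOR of data positions = 0⊕0⊕0⊕0⊕0⊕0⊕1⊕1⊕1⊕1⊕1⊕1⊕1⊕1⊕0 = 0
Codeword: 1110100001110000000000111111110

1110100001110000000000111111110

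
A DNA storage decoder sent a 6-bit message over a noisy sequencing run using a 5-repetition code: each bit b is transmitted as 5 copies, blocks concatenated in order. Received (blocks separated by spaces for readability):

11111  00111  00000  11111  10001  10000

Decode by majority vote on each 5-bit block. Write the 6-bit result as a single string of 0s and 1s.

110100

Block 1 (11111): 5 ones → 1
Block 2 (00111): 3 ones → 1
Block 3 (00000): 0 ones → 0
Block 4 (11111): 5 ones → 1
Block 5 (10001): 2 ones → 0
Block 6 (10000): 1 one → 0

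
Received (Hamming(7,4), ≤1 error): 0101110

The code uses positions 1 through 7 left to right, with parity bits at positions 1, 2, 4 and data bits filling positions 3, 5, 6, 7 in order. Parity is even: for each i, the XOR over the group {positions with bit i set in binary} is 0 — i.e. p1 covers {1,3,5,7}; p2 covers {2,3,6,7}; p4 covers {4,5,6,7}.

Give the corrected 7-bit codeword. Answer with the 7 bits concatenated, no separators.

0101010

s1 (pos 1,3,5,7): 0⊕0⊕1⊕0 = 1
s2 (pos 2,3,6,7): 1⊕0⊕1⊕0 = 0
s4 (pos 4,5,6,7): 1⊕1⊕1⊕0 = 1
Syndrome s4…s1 = 101 → error at position 5.
Flip position 5: 0101110 → 0101010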